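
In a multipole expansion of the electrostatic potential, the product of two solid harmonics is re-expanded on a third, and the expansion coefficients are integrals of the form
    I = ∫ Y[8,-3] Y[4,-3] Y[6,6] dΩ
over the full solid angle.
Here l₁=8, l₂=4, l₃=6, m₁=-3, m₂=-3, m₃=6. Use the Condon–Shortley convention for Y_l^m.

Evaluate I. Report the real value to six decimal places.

m-sum 0 ✓  L=18 even ✓  4≤6≤12 ✓
Π(2lᵢ+1) = 17×9×13 = 1989
triangle coeff Δ(8,4,6) = 1/23279256
Σ_t [2,4]: t=2:+1/1658880 t=3:−1/518400 t=4:+1/1658880 = -1/1382400
(3j)²=504/46189 [(8 4 6; 0 0 0)], sign=-1
Σ_t [1,1]: t=1:−1/870912000 = -1/870912000
(3j)²=11/16796 [(8 4 6; -3 -3 6)], sign=-1
⇒ 4πI² = 1134/79781
I = (+1)√(1134/79781/(4π)) = 0.03363194

0.033632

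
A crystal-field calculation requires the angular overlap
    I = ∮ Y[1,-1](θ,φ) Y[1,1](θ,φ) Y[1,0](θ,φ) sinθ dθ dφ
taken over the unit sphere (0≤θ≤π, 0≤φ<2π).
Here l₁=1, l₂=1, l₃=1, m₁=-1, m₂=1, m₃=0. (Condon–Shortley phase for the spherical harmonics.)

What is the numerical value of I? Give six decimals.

Σlᵢ=3 odd — θ-integrand is odd under cosθ→−cosθ; I=0

0.000000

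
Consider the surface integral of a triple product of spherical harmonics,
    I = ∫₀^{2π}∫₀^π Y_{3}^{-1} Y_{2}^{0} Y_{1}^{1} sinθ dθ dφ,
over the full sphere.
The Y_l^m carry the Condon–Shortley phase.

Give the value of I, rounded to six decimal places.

Checks pass: Σm=0; 6 even; l₃=1∈[1,5].
(2·3+1)(2·2+1)(2·1+1) = 105
Δ: 4! 2! 0! / 7! → 1/105
sum: t=2:+1/4 = 1/4
3j²(3 2 1; 0 0 0) = Δ·Π!·Σ² = 3/35  (sign -1)
sum: t=2:+1/8 = 1/8
3j²(3 2 1; -1 0 1) = Δ·Π!·Σ² = 2/35  (sign +1)
combine: 4πI² = 105·3/35·2/35 = 18/35
take √, sign -1: I = -0.20230066

-0.202301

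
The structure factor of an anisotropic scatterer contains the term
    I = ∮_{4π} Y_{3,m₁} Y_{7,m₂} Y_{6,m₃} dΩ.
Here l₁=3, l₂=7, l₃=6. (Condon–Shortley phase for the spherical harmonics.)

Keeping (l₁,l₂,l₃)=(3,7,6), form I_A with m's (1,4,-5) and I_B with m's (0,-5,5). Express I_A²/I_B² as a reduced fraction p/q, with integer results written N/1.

Same 3,7,6: normalisation and zero-m 3j drop out of the ratio.
A: Δ: 4! 2! 10! / 17! → 1/2042040; sum: t=1:−1/21772800 t=2:+1/2903040 = 13/43545600; 3j²(3 7 6; 1 4 -5) = Δ·Π!·Σ² = 143/7140  (sign -1)
B: Δ: 4! 2! 10! / 17! → 1/2042040; sum: t=1:−1/4354560 t=2:+1/14515200 = -1/6220800; 3j²(3 7 6; 0 -5 5) = Δ·Π!·Σ² = 77/4420  (sign +1)
I_A²/I_B² = (143/7140)/(77/4420) = 169/147

169/147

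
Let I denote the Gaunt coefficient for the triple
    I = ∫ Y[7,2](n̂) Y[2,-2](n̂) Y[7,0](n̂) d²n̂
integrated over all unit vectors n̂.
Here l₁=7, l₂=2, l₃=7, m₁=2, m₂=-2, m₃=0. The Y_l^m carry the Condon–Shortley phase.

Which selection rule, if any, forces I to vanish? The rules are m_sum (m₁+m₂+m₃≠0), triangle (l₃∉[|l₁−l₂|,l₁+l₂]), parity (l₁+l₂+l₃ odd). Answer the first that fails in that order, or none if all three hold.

Σmᵢ = 0  ✓
l₃∈[|l₁−l₂|,l₁+l₂]=[5,9], have l₃=7  ✓
Σlᵢ = 16 ⇒ even  ✓

none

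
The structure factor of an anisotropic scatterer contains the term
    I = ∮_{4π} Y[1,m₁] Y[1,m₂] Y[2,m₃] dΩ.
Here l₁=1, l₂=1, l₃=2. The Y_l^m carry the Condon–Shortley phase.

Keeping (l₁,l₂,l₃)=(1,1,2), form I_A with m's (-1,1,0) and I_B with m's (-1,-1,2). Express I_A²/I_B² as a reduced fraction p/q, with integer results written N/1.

Shared (l₁,l₂,l₃)=(1,1,2): N and (l;000)² cancel in I_A²/I_B².
A: Δ = 0!·2!·2!/5! = 1/30; Racah Σ t=0..0: t=0:+1/4 = 1/4; ⇒ 3j(1 1 2; -1 1 0)² = 1/30, sgn +1
B: Δ = 0!·2!·2!/5! = 1/30; Racah Σ t=0..0: t=0:+1/4 = 1/4; ⇒ 3j(1 1 2; -1 -1 2)² = 1/5, sgn +1
I_A²/I_B² = (1/30)/(1/5) = 1/6

1/6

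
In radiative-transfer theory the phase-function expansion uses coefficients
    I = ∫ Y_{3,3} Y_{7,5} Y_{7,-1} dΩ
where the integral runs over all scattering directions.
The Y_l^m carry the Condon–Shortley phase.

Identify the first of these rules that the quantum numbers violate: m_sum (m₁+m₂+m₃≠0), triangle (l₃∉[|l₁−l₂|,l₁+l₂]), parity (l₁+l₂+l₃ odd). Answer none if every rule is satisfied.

m₁+m₂+m₃ = 3 + 5 − 1 = 7  ✗
triangle: |3−7|=4 ≤ l₃=7 ≤ 3+7=10
parity: l₁+l₂+l₃ = 17 is odd

m_sum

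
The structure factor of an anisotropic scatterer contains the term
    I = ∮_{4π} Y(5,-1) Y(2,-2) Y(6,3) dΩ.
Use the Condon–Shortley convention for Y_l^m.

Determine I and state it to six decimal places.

0.000000

Σlᵢ=13 odd — θ-integrand is odd under cosθ→−cosθ; I=0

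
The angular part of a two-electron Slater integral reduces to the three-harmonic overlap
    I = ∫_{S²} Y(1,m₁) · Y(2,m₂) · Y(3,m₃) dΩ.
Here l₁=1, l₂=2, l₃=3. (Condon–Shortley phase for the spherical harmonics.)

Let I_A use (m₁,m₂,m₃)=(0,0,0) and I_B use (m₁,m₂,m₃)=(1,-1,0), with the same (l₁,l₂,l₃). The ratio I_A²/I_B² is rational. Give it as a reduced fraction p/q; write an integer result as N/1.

3/1

Same 1,2,3: normalisation and zero-m 3j drop out of the ratio.
A: Δ: 0! 2! 4! / 7! → 1/105; sum: t=0:+1/4 = 1/4; 3j²(1 2 3; 0 0 0) = Δ·Π!·Σ² = 3/35  (sign -1)
B: Δ: 0! 2! 4! / 7! → 1/105; sum: t=0:+1/12 = 1/12; 3j²(1 2 3; 1 -1 0) = Δ·Π!·Σ² = 1/35  (sign -1)
I_A²/I_B² = (3/35)/(1/35) = 3/1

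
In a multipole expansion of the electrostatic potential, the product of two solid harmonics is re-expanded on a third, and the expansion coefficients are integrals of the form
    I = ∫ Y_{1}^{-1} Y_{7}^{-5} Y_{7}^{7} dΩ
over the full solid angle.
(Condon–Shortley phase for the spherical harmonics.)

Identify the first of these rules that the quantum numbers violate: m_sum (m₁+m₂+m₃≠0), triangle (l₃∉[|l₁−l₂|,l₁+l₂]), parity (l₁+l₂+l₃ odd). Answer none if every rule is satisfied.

m_sum

Σmᵢ = 1  ✗
l₃∈[|l₁−l₂|,l₁+l₂]=[6,8], have l₃=7
Σlᵢ = 15 ⇒ odd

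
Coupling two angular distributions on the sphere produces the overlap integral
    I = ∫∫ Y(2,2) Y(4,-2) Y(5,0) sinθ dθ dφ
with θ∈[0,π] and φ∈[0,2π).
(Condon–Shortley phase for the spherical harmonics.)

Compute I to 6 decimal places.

0.000000

Σlᵢ=11 odd — θ-integrand is odd under cosθ→−cosθ; I=0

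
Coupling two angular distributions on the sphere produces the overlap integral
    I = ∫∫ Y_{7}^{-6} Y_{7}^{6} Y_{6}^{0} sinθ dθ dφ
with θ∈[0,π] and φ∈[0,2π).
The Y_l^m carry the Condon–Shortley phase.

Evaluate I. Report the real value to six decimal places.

Rules hold: Σm=0, L=20 even, 0≤6≤14.
N = 15·15·13 = 2925
Δ = 8!·6!·6!/21! = 1/2444321880
Racah Σ t=1..7: t=1:−1/2612736000 t=2:+1/20736000 t=3:−1/1658880 t=4:+1/746496 t=5:−1/1658880 t=6:+1/20736000 t=7:−1/2612736000 = 1/4354560
⇒ 3j(7 7 6; 0 0 0)² = 1000/138567, sgn +1
Racah Σ t=7..8: t=7:−1/2612736000 t=8:+1/580608000 = 1/746496000
⇒ 3j(7 7 6; -6 6 0)² = 143/9690, sgn +1
4πI² = N·(3j₀)²·(3jₘ)² = 32500/104329
I = +1·√(0.311515/4π) = 0.15744694

0.157447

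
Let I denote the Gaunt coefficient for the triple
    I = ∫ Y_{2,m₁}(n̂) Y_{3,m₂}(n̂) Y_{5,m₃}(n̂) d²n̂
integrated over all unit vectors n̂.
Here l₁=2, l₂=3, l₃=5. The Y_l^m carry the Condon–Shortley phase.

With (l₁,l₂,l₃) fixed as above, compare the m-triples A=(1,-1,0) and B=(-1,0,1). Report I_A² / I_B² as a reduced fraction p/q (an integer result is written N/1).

Shared (l₁,l₂,l₃)=(2,3,5): N and (l;000)² cancel in I_A²/I_B².
A: Δ = 0!·4!·6!/11! = 1/2310; Racah Σ t=0..0: t=0:+1/288 = 1/288; ⇒ 3j(2 3 5; 1 -1 0)² = 5/231, sgn -1
B: Δ = 0!·4!·6!/11! = 1/2310; Racah Σ t=0..0: t=0:+1/216 = 1/216; ⇒ 3j(2 3 5; -1 0 1)² = 8/231, sgn +1
I_A²/I_B² = (5/231)/(8/231) = 5/8

5/8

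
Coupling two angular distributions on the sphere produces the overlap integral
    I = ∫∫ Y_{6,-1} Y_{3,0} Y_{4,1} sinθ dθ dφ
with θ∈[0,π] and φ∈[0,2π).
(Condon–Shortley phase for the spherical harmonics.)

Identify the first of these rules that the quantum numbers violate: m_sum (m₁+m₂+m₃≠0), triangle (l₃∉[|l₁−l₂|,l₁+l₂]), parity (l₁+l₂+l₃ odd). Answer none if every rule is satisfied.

azimuthal sum: -1 + 0 + 1 = 0  ✓
3 ≤ 4 ≤ 9 (triangle on l)  ✓
L = 6 + 3 + 4 = 13 (odd)  ✗

parity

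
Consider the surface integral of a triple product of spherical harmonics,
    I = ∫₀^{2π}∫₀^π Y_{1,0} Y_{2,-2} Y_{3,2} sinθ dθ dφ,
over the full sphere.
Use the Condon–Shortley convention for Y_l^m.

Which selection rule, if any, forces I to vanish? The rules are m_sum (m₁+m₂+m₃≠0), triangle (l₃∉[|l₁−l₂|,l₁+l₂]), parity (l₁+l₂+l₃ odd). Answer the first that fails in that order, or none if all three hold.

none

m₁+m₂+m₃ = 0 − 2 + 2 = 0  ✓
triangle: |1−2|=1 ≤ l₃=3 ≤ 1+2=3  ✓
parity: l₁+l₂+l₃ = 6 is even  ✓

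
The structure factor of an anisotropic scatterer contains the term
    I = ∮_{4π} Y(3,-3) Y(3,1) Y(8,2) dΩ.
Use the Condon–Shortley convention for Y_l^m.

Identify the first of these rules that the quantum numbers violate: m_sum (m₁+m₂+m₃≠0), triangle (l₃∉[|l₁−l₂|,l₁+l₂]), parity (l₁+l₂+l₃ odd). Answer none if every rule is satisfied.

azimuthal sum: -3 + 1 + 2 = 0  ✓
0 ≤ 8 ≤ 6 (triangle on l)  ✗
L = 3 + 3 + 8 = 14 (even)

triangle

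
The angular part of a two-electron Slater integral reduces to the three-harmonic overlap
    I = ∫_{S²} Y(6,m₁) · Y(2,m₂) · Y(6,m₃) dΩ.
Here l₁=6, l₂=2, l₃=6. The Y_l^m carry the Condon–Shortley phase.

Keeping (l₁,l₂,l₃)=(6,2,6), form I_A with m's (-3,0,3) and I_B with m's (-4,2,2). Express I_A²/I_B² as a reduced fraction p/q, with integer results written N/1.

Same 6,2,6: normalisation and zero-m 3j drop out of the ratio.
A: Δ: 2! 10! 2! / 15! → 1/90090; sum: t=0:+1/1451520 t=1:−1/80640 t=2:+1/120960 = -1/290304; 3j²(6 2 6; -3 0 3) = Δ·Π!·Σ² = 5/2002  (sign +1)
B: Δ: 2! 10! 2! / 15! → 1/90090; sum: t=2:+1/322560 = 1/322560; 3j²(6 2 6; -4 2 2) = Δ·Π!·Σ² = 18/1001  (sign +1)
I_A²/I_B² = (5/2002)/(18/1001) = 5/36

5/36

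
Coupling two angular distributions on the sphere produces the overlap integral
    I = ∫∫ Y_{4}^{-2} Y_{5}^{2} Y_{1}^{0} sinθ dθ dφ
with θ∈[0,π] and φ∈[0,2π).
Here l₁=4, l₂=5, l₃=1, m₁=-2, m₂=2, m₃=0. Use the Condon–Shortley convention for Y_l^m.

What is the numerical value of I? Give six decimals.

m-sum 0 ✓  L=10 even ✓  1≤1≤9 ✓
Π(2lᵢ+1) = 9×11×3 = 297
triangle coeff Δ(4,5,1) = 1/495
Σ_t [4,4]: t=4:+1/576 = 1/576
(3j)²=5/99 [(4 5 1; 0 0 0)], sign=-1
Σ_t [6,6]: t=6:+1/1440 = 1/1440
(3j)²=7/165 [(4 5 1; -2 2 0)], sign=-1
⇒ 4πI² = 7/11
I = (+1)√(7/11/(4π)) = 0.22503380

0.225034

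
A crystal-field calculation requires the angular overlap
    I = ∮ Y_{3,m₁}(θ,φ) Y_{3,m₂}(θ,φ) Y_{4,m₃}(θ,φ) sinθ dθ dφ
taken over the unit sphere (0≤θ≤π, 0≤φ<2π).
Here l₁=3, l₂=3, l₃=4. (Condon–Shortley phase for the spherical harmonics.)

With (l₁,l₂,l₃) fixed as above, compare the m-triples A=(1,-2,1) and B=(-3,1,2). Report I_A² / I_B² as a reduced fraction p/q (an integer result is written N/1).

16/27

Same 3,3,4: normalisation and zero-m 3j drop out of the ratio.
A: Δ: 2! 4! 4! / 11! → 1/34650; sum: t=0:+1/48 t=1:−1/144 = 1/72; 3j²(3 3 4; 1 -2 1) = Δ·Π!·Σ² = 16/693  (sign -1)
B: Δ: 2! 4! 4! / 11! → 1/34650; sum: t=2:+1/192 = 1/192; 3j²(3 3 4; -3 1 2) = Δ·Π!·Σ² = 3/77  (sign +1)
I_A²/I_B² = (16/693)/(3/77) = 16/27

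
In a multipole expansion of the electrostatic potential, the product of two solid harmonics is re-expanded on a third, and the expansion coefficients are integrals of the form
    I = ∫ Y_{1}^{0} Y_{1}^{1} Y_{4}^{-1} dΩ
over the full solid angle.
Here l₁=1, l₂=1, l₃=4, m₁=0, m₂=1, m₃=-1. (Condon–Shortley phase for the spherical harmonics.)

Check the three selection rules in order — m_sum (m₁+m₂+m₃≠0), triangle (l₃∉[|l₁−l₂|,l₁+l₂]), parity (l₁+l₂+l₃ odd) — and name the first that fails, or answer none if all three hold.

azimuthal sum: 0 + 1 − 1 = 0  ✓
0 ≤ 4 ≤ 2 (triangle on l)  ✗
L = 1 + 1 + 4 = 6 (even)

triangle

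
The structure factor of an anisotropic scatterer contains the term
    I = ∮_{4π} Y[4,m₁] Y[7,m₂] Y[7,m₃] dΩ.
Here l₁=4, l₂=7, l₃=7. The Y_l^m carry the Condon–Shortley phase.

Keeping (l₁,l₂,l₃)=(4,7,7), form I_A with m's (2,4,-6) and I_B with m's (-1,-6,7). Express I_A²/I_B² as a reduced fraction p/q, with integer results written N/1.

Same 4,7,7: normalisation and zero-m 3j drop out of the ratio.
A: Δ: 4! 4! 10! / 19! → 1/58198140; sum: t=1:−1/130636800 t=2:+1/34836480 = 11/522547200; 3j²(4 7 7; 2 4 -6) = Δ·Π!·Σ² = 1331/81396  (sign -1)
B: Δ: 4! 4! 10! / 19! → 1/58198140; sum: t=1:−1/522547200 = -1/522547200; 3j²(4 7 7; -1 -6 7) = Δ·Π!·Σ² = 143/5814  (sign -1)
I_A²/I_B² = (1331/81396)/(143/5814) = 121/182

121/182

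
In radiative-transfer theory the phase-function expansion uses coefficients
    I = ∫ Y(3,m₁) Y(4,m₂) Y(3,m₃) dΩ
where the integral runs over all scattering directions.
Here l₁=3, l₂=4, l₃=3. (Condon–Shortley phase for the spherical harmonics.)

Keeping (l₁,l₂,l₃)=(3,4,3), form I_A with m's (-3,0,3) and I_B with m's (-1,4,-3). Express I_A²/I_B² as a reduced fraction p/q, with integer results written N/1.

Shared (l₁,l₂,l₃)=(3,4,3): N and (l;000)² cancel in I_A²/I_B².
A: Δ = 4!·2!·4!/11! = 1/34650; Racah Σ t=4..4: t=4:+1/1152 = 1/1152; ⇒ 3j(3 4 3; -3 0 3)² = 1/154, sgn +1
B: Δ = 4!·2!·4!/11! = 1/34650; Racah Σ t=4..4: t=4:+1/1152 = 1/1152; ⇒ 3j(3 4 3; -1 4 -3)² = 1/33, sgn +1
I_A²/I_B² = (1/154)/(1/33) = 3/14

3/14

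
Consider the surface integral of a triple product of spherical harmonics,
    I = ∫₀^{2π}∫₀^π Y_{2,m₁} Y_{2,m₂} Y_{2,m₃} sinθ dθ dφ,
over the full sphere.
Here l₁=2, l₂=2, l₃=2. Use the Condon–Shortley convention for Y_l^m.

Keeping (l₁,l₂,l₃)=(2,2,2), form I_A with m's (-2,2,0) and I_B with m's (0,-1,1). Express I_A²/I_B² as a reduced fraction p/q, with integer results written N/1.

4/1

l's match ⇒ only the (l;m) 3-j factors differ between A and B.
A: triangle coeff Δ(2,2,2) = 1/630; Σ_t [2,2]: t=2:+1/8 = 1/8; (3j)²=2/35 [(2 2 2; -2 2 0)], sign=+1
B: triangle coeff Δ(2,2,2) = 1/630; Σ_t [0,1]: t=0:+1/4 t=1:−1/2 = -1/4; (3j)²=1/70 [(2 2 2; 0 -1 1)], sign=+1
I_A²/I_B² = (2/35)/(1/70) = 4/1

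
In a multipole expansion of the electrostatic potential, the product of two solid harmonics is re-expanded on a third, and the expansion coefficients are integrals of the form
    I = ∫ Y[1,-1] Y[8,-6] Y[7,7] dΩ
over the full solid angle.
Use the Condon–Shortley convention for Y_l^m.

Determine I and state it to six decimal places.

Rules hold: Σm=0, L=16 even, 7≤7≤9.
N = 3·17·15 = 765
Δ = 2!·0!·14!/17! = 1/2040
Racah Σ t=1..1: t=1:−1/25401600 = -1/25401600
⇒ 3j(1 8 7; 0 0 0)² = 8/255, sgn +1
Racah Σ t=2..2: t=2:+1/174356582400 = 1/174356582400
⇒ 3j(1 8 7; -1 -6 7)² = 1/2040, sgn +1
4πI² = N·(3j₀)²·(3jₘ)² = 1/85
I = +1·√(0.0117647/4π) = 0.03059748

0.030597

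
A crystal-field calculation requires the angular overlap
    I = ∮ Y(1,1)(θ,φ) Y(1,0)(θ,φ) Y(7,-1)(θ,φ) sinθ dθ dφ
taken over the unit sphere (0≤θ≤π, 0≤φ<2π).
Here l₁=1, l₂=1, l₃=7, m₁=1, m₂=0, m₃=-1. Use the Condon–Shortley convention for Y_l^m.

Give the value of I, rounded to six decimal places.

0.000000

|1−1|≤7≤1+1 violated ⇒ I = 0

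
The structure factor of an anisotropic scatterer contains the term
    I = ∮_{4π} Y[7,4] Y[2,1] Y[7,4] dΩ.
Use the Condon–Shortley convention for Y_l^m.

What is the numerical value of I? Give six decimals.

0.000000

m-sum = 4 + 1 + 4 = 9 ≠ 0 ⇒ I = 0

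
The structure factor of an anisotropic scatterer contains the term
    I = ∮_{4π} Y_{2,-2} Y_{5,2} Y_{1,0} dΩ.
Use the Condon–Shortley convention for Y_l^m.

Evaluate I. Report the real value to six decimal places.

|2−5|≤1≤2+5 violated ⇒ I = 0

0.000000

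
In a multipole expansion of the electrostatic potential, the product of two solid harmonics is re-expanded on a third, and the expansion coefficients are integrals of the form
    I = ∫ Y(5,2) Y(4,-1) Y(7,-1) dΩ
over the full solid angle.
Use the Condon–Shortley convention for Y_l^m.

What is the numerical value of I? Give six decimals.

Rules hold: Σm=0, L=16 even, 1≤7≤9.
N = 11·9·15 = 1485
Δ = 2!·8!·6!/17! = 1/6126120
Racah Σ t=0..2: t=0:+1/69120 t=1:−1/20736 t=2:+1/69120 = -1/51840
⇒ 3j(5 4 7; 0 0 0)² = 280/21879, sgn +1
Racah Σ t=0..2: t=0:+1/51840 t=1:−1/69120 t=2:+1/1209600 = 41/7257600
⇒ 3j(5 4 7; 2 -1 -1)² = 1681/510510, sgn +1
4πI² = N·(3j₀)²·(3jₘ)² = 33620/537251
I = +1·√(0.0625778/4π) = 0.07056759

0.070568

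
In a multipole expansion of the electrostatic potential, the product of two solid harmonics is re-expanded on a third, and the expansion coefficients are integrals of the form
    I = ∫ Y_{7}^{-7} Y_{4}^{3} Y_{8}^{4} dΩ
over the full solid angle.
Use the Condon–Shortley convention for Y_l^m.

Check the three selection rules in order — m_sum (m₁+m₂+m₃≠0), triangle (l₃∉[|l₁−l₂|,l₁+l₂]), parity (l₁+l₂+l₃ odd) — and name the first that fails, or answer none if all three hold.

m₁+m₂+m₃ = -7 + 3 + 4 = 0  ✓
triangle: |7−4|=3 ≤ l₃=8 ≤ 7+4=11  ✓
parity: l₁+l₂+l₃ = 19 is odd  ✗

parity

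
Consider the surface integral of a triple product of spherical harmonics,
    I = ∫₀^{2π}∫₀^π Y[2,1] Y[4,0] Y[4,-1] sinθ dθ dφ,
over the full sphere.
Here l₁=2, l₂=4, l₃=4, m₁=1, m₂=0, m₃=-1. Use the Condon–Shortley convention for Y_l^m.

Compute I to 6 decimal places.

-0.044869

Checks pass: Σm=0; 10 even; l₃=4∈[2,6].
(2·2+1)(2·4+1)(2·4+1) = 405
Δ: 2! 2! 6! / 11! → 1/13860
sum: t=0:+1/192 t=1:−1/36 t=2:+1/192 = -5/288
3j²(2 4 4; 0 0 0) = Δ·Π!·Σ² = 20/693  (sign -1)
sum: t=0:+1/96 t=1:−1/72 = -1/288
3j²(2 4 4; 1 0 -1) = Δ·Π!·Σ² = 1/462  (sign +1)
combine: 4πI² = 405·20/693·1/462 = 150/5929
take √, sign -1: I = -0.04486937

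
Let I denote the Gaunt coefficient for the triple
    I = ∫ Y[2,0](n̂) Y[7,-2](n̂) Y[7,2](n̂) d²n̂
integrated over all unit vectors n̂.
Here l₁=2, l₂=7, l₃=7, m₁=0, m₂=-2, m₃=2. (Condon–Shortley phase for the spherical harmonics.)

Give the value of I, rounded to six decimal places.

0.125586

Rules hold: Σm=0, L=16 even, 5≤7≤9.
N = 5·15·15 = 1125
Δ = 2!·2!·12!/17! = 1/185640
Racah Σ t=0..2: t=0:+1/2419200 t=1:−1/518400 t=2:+1/2419200 = -1/907200
⇒ 3j(2 7 7; 0 0 0)² = 56/3315, sgn +1
Racah Σ t=0..2: t=0:+1/2419200 t=1:−1/967680 t=2:+1/8709120 = -11/21772800
⇒ 3j(2 7 7; 0 -2 2)² = 242/23205, sgn +1
4πI² = N·(3j₀)²·(3jₘ)² = 9680/48841
I = +1·√(0.198194/4π) = 0.12558578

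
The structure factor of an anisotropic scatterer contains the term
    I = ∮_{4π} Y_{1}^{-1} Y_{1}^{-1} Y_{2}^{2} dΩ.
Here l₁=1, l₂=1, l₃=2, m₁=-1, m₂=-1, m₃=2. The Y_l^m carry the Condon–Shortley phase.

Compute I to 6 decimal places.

0.309019

m-sum 0 ✓  L=4 even ✓  0≤2≤2 ✓
Π(2lᵢ+1) = 3×3×5 = 45
triangle coeff Δ(1,1,2) = 1/30
Σ_t [0,0]: t=0:+1/1 = 1/1
(3j)²=2/15 [(1 1 2; 0 0 0)], sign=+1
Σ_t [0,0]: t=0:+1/4 = 1/4
(3j)²=1/5 [(1 1 2; -1 -1 2)], sign=+1
⇒ 4πI² = 6/5
I = (+1)√(6/5/(4π)) = 0.30901936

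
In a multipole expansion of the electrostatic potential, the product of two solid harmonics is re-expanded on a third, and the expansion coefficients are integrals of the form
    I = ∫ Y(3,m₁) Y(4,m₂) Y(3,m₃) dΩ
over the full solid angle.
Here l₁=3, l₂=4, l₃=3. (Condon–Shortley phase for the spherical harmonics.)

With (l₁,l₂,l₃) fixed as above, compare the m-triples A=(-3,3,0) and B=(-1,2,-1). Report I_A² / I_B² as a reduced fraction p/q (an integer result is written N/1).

Same 3,4,3: normalisation and zero-m 3j drop out of the ratio.
A: Δ: 4! 2! 4! / 11! → 1/34650; sum: t=4:+1/288 = 1/288; 3j²(3 4 3; -3 3 0) = Δ·Π!·Σ² = 1/22  (sign -1)
B: Δ: 4! 2! 4! / 11! → 1/34650; sum: t=2:+1/192 t=3:−1/36 t=4:+1/192 = -5/288; 3j²(3 4 3; -1 2 -1) = Δ·Π!·Σ² = 20/693  (sign -1)
I_A²/I_B² = (1/22)/(20/693) = 63/40

63/40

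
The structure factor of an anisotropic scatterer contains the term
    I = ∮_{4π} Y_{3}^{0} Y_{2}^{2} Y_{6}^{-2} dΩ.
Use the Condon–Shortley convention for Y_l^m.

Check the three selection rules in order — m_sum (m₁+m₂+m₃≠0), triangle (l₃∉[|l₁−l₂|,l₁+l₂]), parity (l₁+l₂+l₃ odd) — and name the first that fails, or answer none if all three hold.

Σmᵢ = 0  ✓
l₃∈[|l₁−l₂|,l₁+l₂]=[1,5], have l₃=6  ✗
Σlᵢ = 11 ⇒ odd

triangle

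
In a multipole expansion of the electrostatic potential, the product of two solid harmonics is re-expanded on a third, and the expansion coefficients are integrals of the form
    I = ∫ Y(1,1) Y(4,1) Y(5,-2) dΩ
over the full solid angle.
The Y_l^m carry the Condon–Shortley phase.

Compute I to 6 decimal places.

m-sum 0 ✓  L=10 even ✓  3≤5≤5 ✓
Π(2lᵢ+1) = 3×9×11 = 297
triangle coeff Δ(1,4,5) = 1/495
Σ_t [0,0]: t=0:+1/576 = 1/576
(3j)²=5/99 [(1 4 5; 0 0 0)], sign=-1
Σ_t [0,0]: t=0:+1/1440 = 1/1440
(3j)²=7/165 [(1 4 5; 1 1 -2)], sign=-1
⇒ 4πI² = 7/11
I = (+1)√(7/11/(4π)) = 0.22503380

0.225034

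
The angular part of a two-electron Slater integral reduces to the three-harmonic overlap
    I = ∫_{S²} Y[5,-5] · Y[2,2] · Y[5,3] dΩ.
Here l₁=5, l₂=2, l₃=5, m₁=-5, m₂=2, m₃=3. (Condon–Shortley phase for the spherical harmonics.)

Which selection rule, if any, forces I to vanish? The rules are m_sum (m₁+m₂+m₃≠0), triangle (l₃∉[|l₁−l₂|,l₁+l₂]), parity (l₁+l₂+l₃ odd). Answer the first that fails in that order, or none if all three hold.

m₁+m₂+m₃ = -5 + 2 + 3 = 0  ✓
triangle: |5−2|=3 ≤ l₃=5 ≤ 5+2=7  ✓
parity: l₁+l₂+l₃ = 12 is even  ✓

none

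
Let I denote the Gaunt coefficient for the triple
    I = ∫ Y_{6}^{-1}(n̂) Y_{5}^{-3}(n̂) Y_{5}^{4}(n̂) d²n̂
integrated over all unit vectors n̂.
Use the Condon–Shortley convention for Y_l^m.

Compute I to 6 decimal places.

Checks pass: Σm=0; 16 even; l₃=5∈[1,11].
(2·6+1)(2·5+1)(2·5+1) = 1573
Δ: 6! 6! 4! / 17! → 1/28588560
sum: t=1:−1/345600 t=2:+1/13824 t=3:−1/5184 t=4:+1/13824 t=5:−1/345600 = -7/129600
3j²(6 5 5; 0 0 0) = Δ·Π!·Σ² = 80/7293  (sign +1)
sum: t=1:−1/518400 t=2:+1/138240 = 11/2073600
3j²(6 5 5; -1 -3 4) = Δ·Π!·Σ² = 77/4420  (sign -1)
combine: 4πI² = 1573·80/7293·77/4420 = 3388/11271
take √, sign -1: I = -0.15466268

-0.154663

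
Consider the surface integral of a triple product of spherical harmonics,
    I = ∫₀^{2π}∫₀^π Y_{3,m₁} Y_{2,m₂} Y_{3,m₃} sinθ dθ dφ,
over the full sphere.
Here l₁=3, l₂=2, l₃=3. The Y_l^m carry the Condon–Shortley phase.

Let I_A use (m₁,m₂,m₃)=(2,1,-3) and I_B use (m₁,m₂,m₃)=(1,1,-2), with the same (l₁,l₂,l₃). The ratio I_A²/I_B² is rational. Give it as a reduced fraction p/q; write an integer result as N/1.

5/3

Shared (l₁,l₂,l₃)=(3,2,3): N and (l;000)² cancel in I_A²/I_B².
A: Δ = 2!·4!·2!/9! = 1/3780; Racah Σ t=1..1: t=1:−1/48 = -1/48; ⇒ 3j(3 2 3; 2 1 -3)² = 5/84, sgn -1
B: Δ = 2!·4!·2!/9! = 1/3780; Racah Σ t=1..2: t=1:−1/12 t=2:+1/48 = -1/16; ⇒ 3j(3 2 3; 1 1 -2)² = 1/28, sgn +1
I_A²/I_B² = (5/84)/(1/28) = 5/3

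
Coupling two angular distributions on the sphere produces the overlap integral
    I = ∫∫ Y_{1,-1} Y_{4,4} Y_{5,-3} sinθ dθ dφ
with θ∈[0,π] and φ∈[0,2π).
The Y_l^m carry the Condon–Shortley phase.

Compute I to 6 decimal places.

-0.049106

Checks pass: Σm=0; 10 even; l₃=5∈[3,5].
(2·1+1)(2·4+1)(2·5+1) = 297
Δ: 0! 2! 8! / 11! → 1/495
sum: t=0:+1/576 = 1/576
3j²(1 4 5; 0 0 0) = Δ·Π!·Σ² = 5/99  (sign -1)
sum: t=0:+1/80640 = 1/80640
3j²(1 4 5; -1 4 -3) = Δ·Π!·Σ² = 1/495  (sign +1)
combine: 4πI² = 297·5/99·1/495 = 1/33
take √, sign -1: I = -0.04910640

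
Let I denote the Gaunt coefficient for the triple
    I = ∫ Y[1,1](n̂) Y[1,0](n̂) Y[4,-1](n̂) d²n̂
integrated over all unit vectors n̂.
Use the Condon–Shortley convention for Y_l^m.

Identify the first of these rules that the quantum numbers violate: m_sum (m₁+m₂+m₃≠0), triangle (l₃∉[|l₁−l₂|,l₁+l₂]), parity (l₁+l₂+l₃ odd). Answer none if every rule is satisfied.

azimuthal sum: 1 + 0 − 1 = 0  ✓
0 ≤ 4 ≤ 2 (triangle on l)  ✗
L = 1 + 1 + 4 = 6 (even)

triangle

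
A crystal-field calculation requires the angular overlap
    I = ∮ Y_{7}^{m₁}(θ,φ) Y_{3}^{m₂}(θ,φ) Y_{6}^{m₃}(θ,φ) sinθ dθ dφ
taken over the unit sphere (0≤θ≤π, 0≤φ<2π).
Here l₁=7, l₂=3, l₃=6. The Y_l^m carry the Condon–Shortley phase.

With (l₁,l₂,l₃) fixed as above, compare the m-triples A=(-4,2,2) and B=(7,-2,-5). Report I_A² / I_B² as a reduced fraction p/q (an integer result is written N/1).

l's match ⇒ only the (l;m) 3-j factors differ between A and B.
A: triangle coeff Δ(7,3,6) = 1/2042040; Σ_t [3,4]: t=3:−1/967680 t=4:+1/725760 = 1/2903040; (3j)²=5/3094 [(7 3 6; -4 2 2)], sign=+1
B: triangle coeff Δ(7,3,6) = 1/2042040; Σ_t [0,0]: t=0:+1/87091200 = 1/87091200; (3j)²=11/408 [(7 3 6; 7 -2 -5)], sign=-1
I_A²/I_B² = (5/3094)/(11/408) = 60/1001

60/1001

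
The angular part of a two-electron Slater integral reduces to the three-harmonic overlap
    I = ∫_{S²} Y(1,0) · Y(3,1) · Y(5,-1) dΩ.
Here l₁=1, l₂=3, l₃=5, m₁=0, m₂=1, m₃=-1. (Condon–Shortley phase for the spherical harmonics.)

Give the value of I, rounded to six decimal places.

triangle: need 2≤l₃≤4, have 5; I=0

0.000000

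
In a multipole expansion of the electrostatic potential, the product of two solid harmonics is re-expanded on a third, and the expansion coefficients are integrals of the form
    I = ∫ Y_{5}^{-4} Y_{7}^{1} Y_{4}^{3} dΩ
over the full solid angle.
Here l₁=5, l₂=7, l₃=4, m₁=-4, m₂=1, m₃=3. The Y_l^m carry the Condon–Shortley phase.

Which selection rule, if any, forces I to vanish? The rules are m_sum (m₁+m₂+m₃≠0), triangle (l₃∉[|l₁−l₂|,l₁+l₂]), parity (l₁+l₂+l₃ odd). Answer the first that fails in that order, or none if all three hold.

azimuthal sum: -4 + 1 + 3 = 0  ✓
2 ≤ 4 ≤ 12 (triangle on l)  ✓
L = 5 + 7 + 4 = 16 (even)  ✓

none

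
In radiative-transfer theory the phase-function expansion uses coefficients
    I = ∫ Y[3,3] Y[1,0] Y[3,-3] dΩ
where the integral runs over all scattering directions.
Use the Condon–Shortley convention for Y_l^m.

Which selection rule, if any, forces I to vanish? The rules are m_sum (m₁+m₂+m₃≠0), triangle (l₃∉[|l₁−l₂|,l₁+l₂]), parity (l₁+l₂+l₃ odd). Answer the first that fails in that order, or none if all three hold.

parity

azimuthal sum: 3 + 0 − 3 = 0  ✓
2 ≤ 3 ≤ 4 (triangle on l)  ✓
L = 3 + 1 + 3 = 7 (odd)  ✗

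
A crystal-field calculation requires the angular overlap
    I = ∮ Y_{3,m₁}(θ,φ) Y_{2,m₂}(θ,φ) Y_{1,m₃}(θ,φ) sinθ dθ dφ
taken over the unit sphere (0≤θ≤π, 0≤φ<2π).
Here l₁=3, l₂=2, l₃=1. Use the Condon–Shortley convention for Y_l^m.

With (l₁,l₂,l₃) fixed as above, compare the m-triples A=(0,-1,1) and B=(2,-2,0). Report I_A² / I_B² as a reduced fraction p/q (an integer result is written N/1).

l's match ⇒ only the (l;m) 3-j factors differ between A and B.
A: triangle coeff Δ(3,2,1) = 1/105; Σ_t [1,1]: t=1:−1/12 = -1/12; (3j)²=1/35 [(3 2 1; 0 -1 1)], sign=-1
B: triangle coeff Δ(3,2,1) = 1/105; Σ_t [0,0]: t=0:+1/24 = 1/24; (3j)²=1/21 [(3 2 1; 2 -2 0)], sign=-1
I_A²/I_B² = (1/35)/(1/21) = 3/5

3/5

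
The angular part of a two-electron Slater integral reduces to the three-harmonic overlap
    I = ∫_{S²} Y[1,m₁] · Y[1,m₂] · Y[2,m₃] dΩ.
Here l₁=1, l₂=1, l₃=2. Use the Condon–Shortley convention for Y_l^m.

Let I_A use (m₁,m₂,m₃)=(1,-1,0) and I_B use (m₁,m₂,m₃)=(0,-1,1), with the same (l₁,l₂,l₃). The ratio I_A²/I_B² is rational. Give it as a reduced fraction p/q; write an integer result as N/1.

1/3

l's match ⇒ only the (l;m) 3-j factors differ between A and B.
A: triangle coeff Δ(1,1,2) = 1/30; Σ_t [0,0]: t=0:+1/4 = 1/4; (3j)²=1/30 [(1 1 2; 1 -1 0)], sign=+1
B: triangle coeff Δ(1,1,2) = 1/30; Σ_t [0,0]: t=0:+1/2 = 1/2; (3j)²=1/10 [(1 1 2; 0 -1 1)], sign=-1
I_A²/I_B² = (1/30)/(1/10) = 1/3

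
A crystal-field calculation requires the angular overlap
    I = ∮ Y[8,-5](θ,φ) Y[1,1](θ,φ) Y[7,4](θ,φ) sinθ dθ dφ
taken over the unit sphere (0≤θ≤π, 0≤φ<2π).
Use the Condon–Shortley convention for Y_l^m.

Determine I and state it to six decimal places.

m-sum 0 ✓  L=16 even ✓  7≤7≤9 ✓
Π(2lᵢ+1) = 17×3×15 = 765
triangle coeff Δ(8,1,7) = 1/2040
Σ_t [1,1]: t=1:−1/25401600 = -1/25401600
(3j)²=8/255 [(8 1 7; 0 0 0)], sign=+1
Σ_t [2,2]: t=2:+1/479001600 = 1/479001600
(3j)²=13/340 [(8 1 7; -5 1 4)], sign=-1
⇒ 4πI² = 78/85
I = (-1)√(78/85/(4π)) = -0.27022959

-0.270230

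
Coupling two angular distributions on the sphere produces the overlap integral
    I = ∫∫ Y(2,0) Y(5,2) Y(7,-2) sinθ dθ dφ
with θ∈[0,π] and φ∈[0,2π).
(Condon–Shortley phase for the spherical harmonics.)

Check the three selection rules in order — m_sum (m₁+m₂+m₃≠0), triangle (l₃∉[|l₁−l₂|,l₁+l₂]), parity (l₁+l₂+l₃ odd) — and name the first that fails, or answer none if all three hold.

Σmᵢ = 0  ✓
l₃∈[|l₁−l₂|,l₁+l₂]=[3,7], have l₃=7  ✓
Σlᵢ = 14 ⇒ even  ✓

none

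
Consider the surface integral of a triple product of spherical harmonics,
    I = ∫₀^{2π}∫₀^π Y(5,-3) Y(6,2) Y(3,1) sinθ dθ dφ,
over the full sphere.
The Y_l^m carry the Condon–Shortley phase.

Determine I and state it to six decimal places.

-0.145631

m-sum 0 ✓  L=14 even ✓  1≤3≤11 ✓
Π(2lᵢ+1) = 11×13×7 = 1001
triangle coeff Δ(5,6,3) = 1/675675
Σ_t [3,5]: t=3:−1/8640 t=4:+1/2304 t=5:−1/8640 = 7/34560
(3j)²=7/429 [(5 6 3; 0 0 0)], sign=-1
Σ_t [6,8]: t=6:+1/11520 t=7:−1/30240 t=8:+1/1935360 = 1/18432
(3j)²=7/429 [(5 6 3; -3 2 1)], sign=+1
⇒ 4πI² = 343/1287
I = (-1)√(343/1287/(4π)) = -0.14563067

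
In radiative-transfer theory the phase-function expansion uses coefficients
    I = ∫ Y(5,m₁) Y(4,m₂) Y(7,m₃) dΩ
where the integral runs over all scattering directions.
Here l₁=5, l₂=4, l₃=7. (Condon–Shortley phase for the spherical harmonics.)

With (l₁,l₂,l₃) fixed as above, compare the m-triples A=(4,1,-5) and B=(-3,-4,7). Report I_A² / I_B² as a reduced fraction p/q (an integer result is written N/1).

729/2548

Same 5,4,7: normalisation and zero-m 3j drop out of the ratio.
A: Δ: 2! 8! 6! / 17! → 1/6126120; sum: t=0:+1/1209600 t=1:−1/1935360 = 1/3225600; 3j²(5 4 7; 4 1 -5) = Δ·Π!·Σ² = 243/61880  (sign +1)
B: Δ: 2! 8! 6! / 17! → 1/6126120; sum: t=0:+1/58060800 = 1/58060800; 3j²(5 4 7; -3 -4 7) = Δ·Π!·Σ² = 7/510  (sign +1)
I_A²/I_B² = (243/61880)/(7/510) = 729/2548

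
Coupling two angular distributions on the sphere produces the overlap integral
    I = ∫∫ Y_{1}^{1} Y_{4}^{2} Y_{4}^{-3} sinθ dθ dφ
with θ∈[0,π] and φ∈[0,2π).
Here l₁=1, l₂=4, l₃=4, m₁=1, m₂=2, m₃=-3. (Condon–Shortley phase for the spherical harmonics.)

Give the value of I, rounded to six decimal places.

0.000000

L=9 odd ⇒ parity kills the (l;000) factor ⇒ I = 0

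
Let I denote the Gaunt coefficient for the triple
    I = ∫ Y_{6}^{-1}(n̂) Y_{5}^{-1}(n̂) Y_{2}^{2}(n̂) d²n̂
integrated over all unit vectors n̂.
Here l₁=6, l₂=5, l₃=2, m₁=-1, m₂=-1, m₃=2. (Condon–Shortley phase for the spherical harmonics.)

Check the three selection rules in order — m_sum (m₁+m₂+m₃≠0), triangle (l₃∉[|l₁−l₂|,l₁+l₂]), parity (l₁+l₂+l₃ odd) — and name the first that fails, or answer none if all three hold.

parity

m₁+m₂+m₃ = -1 − 1 + 2 = 0  ✓
triangle: |6−5|=1 ≤ l₃=2 ≤ 6+5=11  ✓
parity: l₁+l₂+l₃ = 13 is odd  ✗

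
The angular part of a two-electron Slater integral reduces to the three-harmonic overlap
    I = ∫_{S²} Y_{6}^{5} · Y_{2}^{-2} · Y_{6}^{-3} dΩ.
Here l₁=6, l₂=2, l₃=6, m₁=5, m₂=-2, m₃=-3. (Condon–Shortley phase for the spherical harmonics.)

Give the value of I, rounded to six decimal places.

Rules hold: Σm=0, L=14 even, 4≤6≤8.
N = 13·5·13 = 845
Δ = 2!·10!·2!/15! = 1/90090
Racah Σ t=0..2: t=0:+1/69120 t=1:−1/14400 t=2:+1/69120 = -7/172800
⇒ 3j(6 2 6; 0 0 0)² = 14/715, sgn -1
Racah Σ t=0..0: t=0:+1/1451520 = 1/1451520
⇒ 3j(6 2 6; 5 -2 -3)² = 1/91, sgn -1
4πI² = N·(3j₀)²·(3jₘ)² = 2/11
I = +1·√(0.181818/4π) = 0.12028562

0.120286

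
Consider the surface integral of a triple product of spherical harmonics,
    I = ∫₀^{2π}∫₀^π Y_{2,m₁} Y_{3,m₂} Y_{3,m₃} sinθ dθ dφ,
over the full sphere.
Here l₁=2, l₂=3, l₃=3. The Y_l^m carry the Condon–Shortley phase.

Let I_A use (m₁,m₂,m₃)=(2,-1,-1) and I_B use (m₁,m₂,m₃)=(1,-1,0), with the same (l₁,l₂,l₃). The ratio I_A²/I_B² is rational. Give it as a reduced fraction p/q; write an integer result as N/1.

12/1

Shared (l₁,l₂,l₃)=(2,3,3): N and (l;000)² cancel in I_A²/I_B².
A: Δ = 2!·2!·4!/9! = 1/3780; Racah Σ t=0..0: t=0:+1/16 = 1/16; ⇒ 3j(2 3 3; 2 -1 -1)² = 2/35, sgn +1
B: Δ = 2!·2!·4!/9! = 1/3780; Racah Σ t=0..1: t=0:+1/8 t=1:−1/12 = 1/24; ⇒ 3j(2 3 3; 1 -1 0)² = 1/210, sgn -1
I_A²/I_B² = (2/35)/(1/210) = 12/1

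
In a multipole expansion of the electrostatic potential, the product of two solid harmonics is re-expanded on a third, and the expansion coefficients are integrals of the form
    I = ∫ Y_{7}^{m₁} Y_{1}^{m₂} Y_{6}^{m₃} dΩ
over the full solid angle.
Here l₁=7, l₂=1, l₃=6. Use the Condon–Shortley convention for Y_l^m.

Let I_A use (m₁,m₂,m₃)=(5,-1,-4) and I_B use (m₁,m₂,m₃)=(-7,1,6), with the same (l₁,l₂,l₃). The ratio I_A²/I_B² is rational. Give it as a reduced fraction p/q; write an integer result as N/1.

Shared (l₁,l₂,l₃)=(7,1,6): N and (l;000)² cancel in I_A²/I_B².
A: Δ = 2!·12!·0!/15! = 1/1365; Racah Σ t=0..0: t=0:+1/14515200 = 1/14515200; ⇒ 3j(7 1 6; 5 -1 -4)² = 22/455, sgn +1
B: Δ = 2!·12!·0!/15! = 1/1365; Racah Σ t=2..2: t=2:+1/958003200 = 1/958003200; ⇒ 3j(7 1 6; -7 1 6)² = 1/15, sgn +1
I_A²/I_B² = (22/455)/(1/15) = 66/91

66/91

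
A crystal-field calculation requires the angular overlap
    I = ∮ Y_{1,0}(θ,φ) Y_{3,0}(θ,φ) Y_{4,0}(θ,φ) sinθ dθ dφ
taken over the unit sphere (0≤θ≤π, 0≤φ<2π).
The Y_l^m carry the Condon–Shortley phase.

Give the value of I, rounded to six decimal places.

Rules hold: Σm=0, L=8 even, 2≤4≤4.
N = 3·7·9 = 189
Δ = 0!·2!·6!/9! = 1/252
Racah Σ t=0..0: t=0:+1/36 = 1/36
⇒ 3j(1 3 4; 0 0 0)² = 4/63, sgn +1
(m-triple is (0,0,0) — same symbol as above.)
4πI² = N·(3j₀)²·(3jₘ)² = 16/21
I = +1·√(0.761905/4π) = 0.24623252

0.246233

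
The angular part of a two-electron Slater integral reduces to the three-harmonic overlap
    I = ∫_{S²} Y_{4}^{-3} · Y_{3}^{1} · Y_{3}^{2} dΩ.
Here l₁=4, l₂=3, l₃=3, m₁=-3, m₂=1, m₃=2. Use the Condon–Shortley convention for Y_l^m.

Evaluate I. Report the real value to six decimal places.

Checks pass: Σm=0; 10 even; l₃=3∈[1,7].
(2·4+1)(2·3+1)(2·3+1) = 441
Δ: 4! 4! 2! / 11! → 1/34650
sum: t=1:−1/72 t=2:+1/16 t=3:−1/72 = 5/144
3j²(4 3 3; 0 0 0) = Δ·Π!·Σ² = 2/77  (sign -1)
sum: t=3:−1/144 t=4:+1/288 = -1/288
3j²(4 3 3; -3 1 2) = Δ·Π!·Σ² = 1/99  (sign +1)
combine: 4πI² = 441·2/77·1/99 = 14/121
take √, sign -1: I = -0.09595473

-0.095955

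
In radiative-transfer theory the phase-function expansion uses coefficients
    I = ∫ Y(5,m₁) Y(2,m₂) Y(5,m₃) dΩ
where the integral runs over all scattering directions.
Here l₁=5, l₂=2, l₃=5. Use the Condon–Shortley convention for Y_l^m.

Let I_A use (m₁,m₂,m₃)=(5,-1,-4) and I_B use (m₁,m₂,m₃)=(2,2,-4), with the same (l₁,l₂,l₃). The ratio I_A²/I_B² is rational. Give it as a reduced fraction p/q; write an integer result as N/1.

15/8

Shared (l₁,l₂,l₃)=(5,2,5): N and (l;000)² cancel in I_A²/I_B².
A: Δ = 2!·8!·2!/13! = 1/38610; Racah Σ t=0..0: t=0:+1/80640 = 1/80640; ⇒ 3j(5 2 5; 5 -1 -4)² = 9/286, sgn -1
B: Δ = 2!·8!·2!/13! = 1/38610; Racah Σ t=2..2: t=2:+1/20160 = 1/20160; ⇒ 3j(5 2 5; 2 2 -4)² = 12/715, sgn -1
I_A²/I_B² = (9/286)/(12/715) = 15/8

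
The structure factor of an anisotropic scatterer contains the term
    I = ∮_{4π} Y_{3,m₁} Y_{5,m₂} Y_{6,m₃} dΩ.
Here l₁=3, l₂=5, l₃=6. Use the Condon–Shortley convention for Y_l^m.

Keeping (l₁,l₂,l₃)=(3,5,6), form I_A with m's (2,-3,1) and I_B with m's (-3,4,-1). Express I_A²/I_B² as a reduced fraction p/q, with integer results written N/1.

Same 3,5,6: normalisation and zero-m 3j drop out of the ratio.
A: Δ: 2! 4! 8! / 15! → 1/675675; sum: t=0:+1/17280 t=1:−1/120960 = 1/20160; 3j²(3 5 6; 2 -3 1) = Δ·Π!·Σ² = 64/3003  (sign -1)
B: Δ: 2! 4! 8! / 15! → 1/675675; sum: t=2:+1/241920 = 1/241920; 3j²(3 5 6; -3 4 -1) = Δ·Π!·Σ² = 4/1001  (sign -1)
I_A²/I_B² = (64/3003)/(4/1001) = 16/3

16/3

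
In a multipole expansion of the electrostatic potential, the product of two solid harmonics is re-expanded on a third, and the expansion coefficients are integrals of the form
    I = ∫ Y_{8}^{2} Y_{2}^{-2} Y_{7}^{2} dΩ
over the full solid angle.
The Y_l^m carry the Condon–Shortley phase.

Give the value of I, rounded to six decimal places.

0.000000

m-sum = 2 − 2 + 2 = 2 ≠ 0 ⇒ I = 0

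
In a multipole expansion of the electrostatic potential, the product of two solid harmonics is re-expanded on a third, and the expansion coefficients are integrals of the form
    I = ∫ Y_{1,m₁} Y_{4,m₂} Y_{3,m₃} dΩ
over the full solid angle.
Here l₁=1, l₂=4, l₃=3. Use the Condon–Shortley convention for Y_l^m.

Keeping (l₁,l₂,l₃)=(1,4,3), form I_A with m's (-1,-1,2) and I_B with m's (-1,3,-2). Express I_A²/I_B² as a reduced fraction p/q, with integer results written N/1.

1/7

Shared (l₁,l₂,l₃)=(1,4,3): N and (l;000)² cancel in I_A²/I_B².
A: Δ = 2!·0!·6!/9! = 1/252; Racah Σ t=2..2: t=2:+1/240 = 1/240; ⇒ 3j(1 4 3; -1 -1 2)² = 1/84, sgn -1
B: Δ = 2!·0!·6!/9! = 1/252; Racah Σ t=2..2: t=2:+1/240 = 1/240; ⇒ 3j(1 4 3; -1 3 -2)² = 1/12, sgn -1
I_A²/I_B² = (1/84)/(1/12) = 1/7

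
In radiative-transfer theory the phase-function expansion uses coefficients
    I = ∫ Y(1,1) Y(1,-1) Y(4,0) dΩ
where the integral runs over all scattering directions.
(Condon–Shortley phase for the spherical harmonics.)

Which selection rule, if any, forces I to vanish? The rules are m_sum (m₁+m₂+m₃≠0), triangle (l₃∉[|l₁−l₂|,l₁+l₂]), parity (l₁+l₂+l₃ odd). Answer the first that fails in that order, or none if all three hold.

triangle

m₁+m₂+m₃ = 1 − 1 + 0 = 0  ✓
triangle: |1−1|=0 ≤ l₃=4 ≤ 1+1=2  ✗
parity: l₁+l₂+l₃ = 6 is even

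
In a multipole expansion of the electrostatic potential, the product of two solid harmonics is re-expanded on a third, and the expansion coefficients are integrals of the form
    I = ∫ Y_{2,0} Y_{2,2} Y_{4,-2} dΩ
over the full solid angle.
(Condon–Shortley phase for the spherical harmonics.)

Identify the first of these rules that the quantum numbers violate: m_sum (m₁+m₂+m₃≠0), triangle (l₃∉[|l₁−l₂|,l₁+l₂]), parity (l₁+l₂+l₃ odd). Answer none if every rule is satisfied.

none

m₁+m₂+m₃ = 0 + 2 − 2 = 0  ✓
triangle: |2−2|=0 ≤ l₃=4 ≤ 2+2=4  ✓
parity: l₁+l₂+l₃ = 8 is even  ✓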